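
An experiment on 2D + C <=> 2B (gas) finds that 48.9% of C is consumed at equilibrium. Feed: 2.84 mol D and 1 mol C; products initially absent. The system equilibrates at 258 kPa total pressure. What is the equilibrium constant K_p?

Basis: 1 mol C initially; let X = conversion of C. Extent ξ = X.
Mole table: n_D = 2.84 − 2X; n_C = 1 − X; n_B = 2X.
Total moles n_T = 3.84 − X.
At X = 0.489: n_D = 1.86, n_C = 0.511, n_B = 0.978, n_T = 3.35.
p_i = (n_i/n_T)·P. K_p = p_B^2 / (p_D^2 p_C) = 0.00701 kPa^-1.

K_p = 0.00701 kPa^-1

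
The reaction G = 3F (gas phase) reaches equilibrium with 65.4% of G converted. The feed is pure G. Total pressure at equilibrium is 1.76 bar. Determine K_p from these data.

K_p = 12.7 bar^2

Let X = conversion of G (basis 1 mol G); extent of reaction ξ = X.
At extent ξ: n_G = 1 − X; n_F = 3X.
Summing: n_T = 1 + 2X.
At X = 0.654: n_G = 0.346, n_F = 1.96, n_T = 2.31.
p_i = (n_i/n_T)·P. K_p = p_F^3 / (p_G) = 12.7 bar^2.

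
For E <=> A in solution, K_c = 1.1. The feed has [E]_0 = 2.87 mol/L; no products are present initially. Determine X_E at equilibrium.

X = 0.524

Let X = conversion of E; extent ξ = 2.87·X mol/L.
Concentrations: [E] = 2.87 − 2.87X; [A] = 2.87X.
K_c = [A] / ([E]).
Solving K_c = 1.1 for X ∈ (0,1): X = 0.524.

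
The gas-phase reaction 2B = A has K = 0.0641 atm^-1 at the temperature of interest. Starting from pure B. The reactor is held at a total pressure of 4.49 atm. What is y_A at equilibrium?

Take 1 mol B as basis and let X be its fractional conversion, so ξ = 0.5X.
Mole table: n_B = 1 − X; n_A = 0.5X.
Total moles n_T = 1 − 0.5X.
y_i = n_i/n_T, p_i = y_i·P. K = p_A / (p_B^2).
This yields a degree-2 equation in X; solving on (0,1), X = 0.318.
Then n_A = 0.159, n_T = 0.841, so y_A = 0.189.

y_A = 0.189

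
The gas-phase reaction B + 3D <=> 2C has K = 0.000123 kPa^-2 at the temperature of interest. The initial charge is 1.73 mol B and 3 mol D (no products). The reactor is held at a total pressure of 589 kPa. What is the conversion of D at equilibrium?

X = 0.730

Take 3 mol D as basis and let X be its fractional conversion, so ξ = X.
Moles: n_B = 1.73 − X; n_D = 3 − 3X; n_C = 2X.
Total moles n_T = 4.73 − 2X.
With p_i = (n_i/n_T)P, K = p_C^2 / (p_B p_D^3).
Substituting and setting equal to 0.000123 kPa^-2 gives a polynomial in X; the root in (0,1) is X = 0.730.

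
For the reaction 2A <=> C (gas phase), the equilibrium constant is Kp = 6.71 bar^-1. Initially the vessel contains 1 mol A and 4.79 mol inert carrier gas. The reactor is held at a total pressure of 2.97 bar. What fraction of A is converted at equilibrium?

X = 0.692

Take 1 mol A as basis and let X be its fractional conversion, so ξ = 0.5X.
At extent ξ: n_A = 1 − X; n_C = 0.5X; n_I = 4.79 (inert).
Summing: n_T = 5.79 − 0.5X.
With p_i = (n_i/n_T)P, Kp = p_C / (p_A^2).
Setting this equal to 6.71 bar^-1 and taking the physical root (0 < X < 1) gives X = 0.692.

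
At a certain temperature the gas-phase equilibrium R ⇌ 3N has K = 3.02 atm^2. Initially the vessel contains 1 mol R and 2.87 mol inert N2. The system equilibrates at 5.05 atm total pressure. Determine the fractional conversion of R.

Take 1 mol R as basis and let X be its fractional conversion, so ξ = X.
Mole table: n_R = 1 − X; n_N = 3X; n_I = 2.87 (inert).
Total moles n_T = 3.87 + 2X.
Mole fractions y_i = n_i/n_T; K = p_N^3 / (p_R) with p_i = y_i·P.
Equating to 3.02 atm^2 and solving on 0 < X < 1: X = 0.387.

X = 0.387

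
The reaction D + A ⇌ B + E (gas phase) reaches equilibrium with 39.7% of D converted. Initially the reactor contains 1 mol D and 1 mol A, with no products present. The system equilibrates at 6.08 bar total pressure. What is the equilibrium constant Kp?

Let X = conversion of D (basis 1 mol D); extent of reaction ξ = X.
Moles: n_D = 1 − X; n_A = 1 − X; n_B = X; n_E = X.
Total moles n_T = 2 (Δν = 0, constant).
At X = 0.397: n_D = 0.603, n_A = 0.603, n_B = 0.397, n_E = 0.397, n_T = 2.
p_i = (n_i/n_T)·P. Kp = p_B p_E / (p_D p_A) = 0.433.

Kp = 0.433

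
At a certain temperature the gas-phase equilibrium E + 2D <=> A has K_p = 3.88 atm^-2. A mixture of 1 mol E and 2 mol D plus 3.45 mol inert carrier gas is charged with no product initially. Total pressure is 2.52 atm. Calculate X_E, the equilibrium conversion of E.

Take 1 mol E as basis and let X be its fractional conversion, so ξ = X.
Moles: n_E = 1 − X; n_D = 2 − 2X; n_A = X; n_I = 3.45 (inert).
n_T = Σnᵢ = 6.45 − 2X.
Mole fractions y_i = n_i/n_T; K_p = p_A / (p_E p_D^2) with p_i = y_i·P.
Equating to 3.88 atm^-2 and solving on 0 < X < 1: X = 0.474.

X = 0.474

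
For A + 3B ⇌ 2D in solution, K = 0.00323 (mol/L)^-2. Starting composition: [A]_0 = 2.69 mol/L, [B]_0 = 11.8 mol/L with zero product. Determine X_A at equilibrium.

X = 0.364

Let X = conversion of A; extent ξ = 2.69·X mol/L.
Concentrations: [A] = 2.69 − 2.69X; [B] = 11.8 − 8.07X; [D] = 5.38X.
K = [D]^2 / ([A] [B]^3).
This equals 0.00323 at X = 0.364 (the root in 0 < X < 1).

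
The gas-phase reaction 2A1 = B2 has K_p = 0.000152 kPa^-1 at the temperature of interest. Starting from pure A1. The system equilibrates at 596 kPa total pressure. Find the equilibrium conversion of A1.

X = 0.143

Let X = conversion of A1 (basis 1 mol A1); extent of reaction ξ = 0.5X.
Species balance: n_A1 = 1 − X; n_B2 = 0.5X.
n_T = Σnᵢ = 1 − 0.5X.
Mole fractions y_i = n_i/n_T; K_p = p_B2 / (p_A1^2) with p_i = y_i·P.
Equating to 0.000152 kPa^-1 and solving on 0 < X < 1: X = 0.143.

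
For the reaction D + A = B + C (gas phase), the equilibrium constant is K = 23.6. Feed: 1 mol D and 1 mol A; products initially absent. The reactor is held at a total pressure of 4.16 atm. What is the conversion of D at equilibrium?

Take 1 mol D as basis and let X be its fractional conversion, so ξ = X.
Mole table: n_D = 1 − X; n_A = 1 − X; n_B = X; n_C = X.
Total moles n_T = 2 (Δν = 0, constant).
y_i = n_i/n_T, p_i = y_i·P. K = p_B p_C / (p_D p_A).
This yields a degree-2 equation in X; solving on (0,1), X = 0.829.

X = 0.829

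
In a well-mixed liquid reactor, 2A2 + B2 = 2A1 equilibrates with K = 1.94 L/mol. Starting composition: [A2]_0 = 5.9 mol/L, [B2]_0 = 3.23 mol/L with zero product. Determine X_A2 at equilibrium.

Let X = conversion of A2; extent ξ = 5.9X/2 mol/L.
Concentrations: [A2] = 5.9 − 5.9X; [B2] = 3.23 − 2.95X; [A1] = 5.9X.
K = [A1]^2 / ([A2]^2 [B2]).
Solving K = 1.94 for X ∈ (0,1): X = 0.622.

X = 0.622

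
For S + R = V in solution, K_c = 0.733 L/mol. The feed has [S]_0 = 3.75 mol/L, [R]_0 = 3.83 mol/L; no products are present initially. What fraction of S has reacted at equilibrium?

X = 0.559

Let X = conversion of S; extent ξ = 3.75·X mol/L.
Concentrations: [S] = 3.75 − 3.75X; [R] = 3.83 − 3.75X; [V] = 3.75X.
K_c = [V] / ([S] [R]).
Equating to 0.733 L/mol: the physical root is X = 0.559.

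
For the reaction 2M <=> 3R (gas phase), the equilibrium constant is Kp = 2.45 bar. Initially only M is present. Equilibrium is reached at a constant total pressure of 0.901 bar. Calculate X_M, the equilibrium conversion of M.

Basis: 1 mol M initially; let X = conversion of M. Extent ξ = 0.5X.
Moles: n_M = 1 − X; n_R = 1.5X.
n_T = Σnᵢ = 1 + 0.5X.
With p_i = (n_i/n_T)P, Kp = p_R^3 / (p_M^2).
Substituting and setting equal to 2.45 bar gives a polynomial in X; the root in (0,1) is X = 0.573.

X = 0.573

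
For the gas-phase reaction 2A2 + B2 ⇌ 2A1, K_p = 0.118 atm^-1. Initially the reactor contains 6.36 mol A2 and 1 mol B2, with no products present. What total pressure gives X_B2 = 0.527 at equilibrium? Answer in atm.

Let X = conversion of B2 (basis 1 mol B2); extent of reaction ξ = X.
At extent ξ: n_A2 = 6.36 − 2X; n_B2 = 1 − X; n_A1 = 2X.
Total moles n_T = 7.36 − X.
K_p = p_A1^2 / (p_A2^2 p_B2) with p_i = (n_i/n_T)·P.
At X = 0.527: the mole-fraction product g(X) = Π y_i^ν_i = 0.57. Since K_p = g(X)·P^{-1}, P = (g/K_p)^(1/1) = (0.57/0.118)^(1/1) = 4.83 atm.

P = 4.83 atm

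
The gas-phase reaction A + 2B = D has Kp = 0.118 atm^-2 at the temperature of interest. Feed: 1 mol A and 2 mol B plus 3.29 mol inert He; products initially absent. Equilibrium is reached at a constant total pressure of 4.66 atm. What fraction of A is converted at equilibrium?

X = 0.167

Basis: 1 mol A initially; let X = conversion of A. Extent ξ = X.
Mole table: n_A = 1 − X; n_B = 2 − 2X; n_D = X; n_I = 3.29 (inert).
n_T = Σnᵢ = 6.29 − 2X.
Mole fractions y_i = n_i/n_T; Kp = p_D / (p_A p_B^2) with p_i = y_i·P.
This yields a degree-3 equation in X; solving on (0,1), X = 0.167.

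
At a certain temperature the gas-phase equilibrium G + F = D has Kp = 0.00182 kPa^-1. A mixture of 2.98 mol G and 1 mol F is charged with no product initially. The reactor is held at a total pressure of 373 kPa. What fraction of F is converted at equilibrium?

Let X = conversion of F (basis 1 mol F); extent of reaction ξ = X.
At extent ξ: n_G = 2.98 − X; n_F = 1 − X; n_D = X.
n_T = Σnᵢ = 3.98 − X.
Mole fractions y_i = n_i/n_T; Kp = p_D / (p_G p_F) with p_i = y_i·P.
Substituting and setting equal to 0.00182 kPa^-1 gives a polynomial in X; the root in (0,1) is X = 0.330.

X = 0.330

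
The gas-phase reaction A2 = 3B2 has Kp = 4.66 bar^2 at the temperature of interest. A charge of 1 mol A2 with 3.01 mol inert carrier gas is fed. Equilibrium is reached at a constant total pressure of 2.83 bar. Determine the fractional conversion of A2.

X = 0.612

Take 1 mol A2 as basis and let X be its fractional conversion, so ξ = X.
Mole table: n_A2 = 1 − X; n_B2 = 3X; n_I = 3.01 (inert).
n_T = Σnᵢ = 4.01 + 2X.
Mole fractions y_i = n_i/n_T; Kp = p_B2^3 / (p_A2) with p_i = y_i·P.
This yields a degree-3 equation in X; solving on (0,1), X = 0.612.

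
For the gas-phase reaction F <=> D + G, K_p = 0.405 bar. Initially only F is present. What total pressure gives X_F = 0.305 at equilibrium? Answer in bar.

P = 3.95 bar

Let X = conversion of F (basis 1 mol F); extent of reaction ξ = X.
At extent ξ: n_F = 1 − X; n_D = X; n_G = X.
Total moles n_T = 1 + X.
K_p = p_D p_G / (p_F) with p_i = (n_i/n_T)·P.
At X = 0.305: the mole-fraction product g(X) = Π y_i^ν_i = 0.1026. Since K_p = g(X)·P^{1}, P = (K_p/g)^(1/1) = (0.405/0.1026)^(1/1) = 3.95 bar.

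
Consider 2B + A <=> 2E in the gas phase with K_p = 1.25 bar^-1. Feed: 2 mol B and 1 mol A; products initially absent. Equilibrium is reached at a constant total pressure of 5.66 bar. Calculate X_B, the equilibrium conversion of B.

X = 0.536

Basis: 2 mol B initially; let X = conversion of B. Extent ξ = X.
Mole table: n_B = 2 − 2X; n_A = 1 − X; n_E = 2X.
Summing: n_T = 3 − X.
Mole fractions y_i = n_i/n_T; K_p = p_E^2 / (p_B^2 p_A) with p_i = y_i·P.
Substituting and setting equal to 1.25 bar^-1 gives a polynomial in X; the root in (0,1) is X = 0.536.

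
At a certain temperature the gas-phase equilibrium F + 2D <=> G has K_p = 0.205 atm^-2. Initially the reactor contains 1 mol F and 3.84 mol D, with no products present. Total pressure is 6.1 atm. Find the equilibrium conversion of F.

Let X = conversion of F (basis 1 mol F); extent of reaction ξ = X.
At extent ξ: n_F = 1 − X; n_D = 3.84 − 2X; n_G = X.
Total moles n_T = 4.84 − 2X.
Mole fractions y_i = n_i/n_T; K_p = p_G / (p_F p_D^2) with p_i = y_i·P.
Equating to 0.205 atm^-2 and solving on 0 < X < 1: X = 0.786.

X = 0.786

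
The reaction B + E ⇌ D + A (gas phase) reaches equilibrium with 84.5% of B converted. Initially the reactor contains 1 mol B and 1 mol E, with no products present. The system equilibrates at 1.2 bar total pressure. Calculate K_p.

K_p = 29.7

Take 1 mol B as basis and let X be its fractional conversion, so ξ = X.
At extent ξ: n_B = 1 − X; n_E = 1 − X; n_D = X; n_A = X.
Total moles n_T = 2 (Δν = 0, constant).
At X = 0.845: n_B = 0.155, n_E = 0.155, n_D = 0.845, n_A = 0.845, n_T = 2.
p_i = (n_i/n_T)·P. K_p = p_D p_A / (p_B p_E) = 29.7.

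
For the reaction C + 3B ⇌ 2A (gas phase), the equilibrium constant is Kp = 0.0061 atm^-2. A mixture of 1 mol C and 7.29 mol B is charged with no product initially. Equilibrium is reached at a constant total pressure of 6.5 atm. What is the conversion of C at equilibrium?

Let X = conversion of C (basis 1 mol C); extent of reaction ξ = X.
Mole table: n_C = 1 − X; n_B = 7.29 − 3X; n_A = 2X.
n_T = Σnᵢ = 8.29 − 2X.
Mole fractions y_i = n_i/n_T; Kp = p_A^2 / (p_C p_B^3) with p_i = y_i·P.
Substituting and setting equal to 0.0061 atm^-2 gives a polynomial in X; the root in (0,1) is X = 0.396.

X = 0.396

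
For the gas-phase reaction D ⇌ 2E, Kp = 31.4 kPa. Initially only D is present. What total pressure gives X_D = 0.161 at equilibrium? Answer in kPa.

Basis: 1 mol D initially; let X = conversion of D. Extent ξ = X.
Species balance: n_D = 1 − X; n_E = 2X.
Summing: n_T = 1 + X.
Kp = p_E^2 / (p_D) with p_i = (n_i/n_T)·P.
At X = 0.161: the mole-fraction product g(X) = Π y_i^ν_i = 0.1064. Since Kp = g(X)·P^{1}, P = (Kp/g)^(1/1) = (31.4/0.1064)^(1/1) = 295 kPa.

P = 295 kPa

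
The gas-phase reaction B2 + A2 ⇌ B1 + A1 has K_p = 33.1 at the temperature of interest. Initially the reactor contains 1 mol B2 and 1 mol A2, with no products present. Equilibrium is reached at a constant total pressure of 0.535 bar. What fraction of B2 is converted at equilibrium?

Take 1 mol B2 as basis and let X be its fractional conversion, so ξ = X.
Moles: n_B2 = 1 − X; n_A2 = 1 − X; n_B1 = X; n_A1 = X.
Total moles n_T = 2 (Δν = 0, constant).
Mole fractions y_i = n_i/n_T; K_p = p_B1 p_A1 / (p_B2 p_A2) with p_i = y_i·P.
Equating to 33.1 and solving on 0 < X < 1: X = 0.852.

X = 0.852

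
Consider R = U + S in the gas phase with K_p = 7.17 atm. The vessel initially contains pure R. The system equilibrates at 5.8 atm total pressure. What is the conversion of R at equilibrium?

X = 0.744

Basis: 1 mol R initially; let X = conversion of R. Extent ξ = X.
Mole table: n_R = 1 − X; n_U = X; n_S = X.
Total moles n_T = 1 + X.
y_i = n_i/n_T, p_i = y_i·P. K_p = p_U p_S / (p_R).
Equating to 7.17 atm and solving on 0 < X < 1: X = 0.744.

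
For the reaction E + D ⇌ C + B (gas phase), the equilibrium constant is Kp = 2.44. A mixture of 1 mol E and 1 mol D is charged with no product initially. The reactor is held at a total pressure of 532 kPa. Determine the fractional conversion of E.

Let X = conversion of E (basis 1 mol E); extent of reaction ξ = X.
Species balance: n_E = 1 − X; n_D = 1 − X; n_C = X; n_B = X.
Since Δν = 0, n_T = 2 throughout.
Mole fractions y_i = n_i/n_T; Kp = p_C p_B / (p_E p_D) with p_i = y_i·P.
Equating to 2.44 and solving on 0 < X < 1: X = 0.610.

X = 0.610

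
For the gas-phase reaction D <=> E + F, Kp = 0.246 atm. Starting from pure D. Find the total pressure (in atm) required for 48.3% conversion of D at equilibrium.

Take 1 mol D as basis and let X be its fractional conversion, so ξ = X.
At extent ξ: n_D = 1 − X; n_E = X; n_F = X.
Summing: n_T = 1 + X.
Kp = p_E p_F / (p_D) with p_i = (n_i/n_T)·P.
At X = 0.483: the mole-fraction product g(X) = Π y_i^ν_i = 0.3043. Since Kp = g(X)·P^{1}, P = (Kp/g)^(1/1) = (0.246/0.3043)^(1/1) = 0.808 atm.

P = 0.808 atm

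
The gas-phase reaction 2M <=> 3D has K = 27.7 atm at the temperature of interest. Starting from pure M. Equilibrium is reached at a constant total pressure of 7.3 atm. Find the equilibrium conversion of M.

Take 1 mol M as basis and let X be its fractional conversion, so ξ = 0.5X.
Moles: n_M = 1 − X; n_D = 1.5X.
n_T = Σnᵢ = 1 + 0.5X.
y_i = n_i/n_T, p_i = y_i·P. K = p_D^3 / (p_M^2).
Setting this equal to 27.7 atm and taking the physical root (0 < X < 1) gives X = 0.608.

X = 0.608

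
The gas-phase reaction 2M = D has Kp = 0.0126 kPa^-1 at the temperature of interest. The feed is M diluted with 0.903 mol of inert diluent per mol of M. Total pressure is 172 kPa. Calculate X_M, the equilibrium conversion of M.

Let X = conversion of M (basis 1 mol M); extent of reaction ξ = 0.5X.
At extent ξ: n_M = 1 − X; n_D = 0.5X; n_I = 0.903 (inert).
n_T = Σnᵢ = 1.9 − 0.5X.
Mole fractions y_i = n_i/n_T; Kp = p_D / (p_M^2) with p_i = y_i·P.
Equating to 0.0126 kPa^-1 and solving on 0 < X < 1: X = 0.547.

X = 0.547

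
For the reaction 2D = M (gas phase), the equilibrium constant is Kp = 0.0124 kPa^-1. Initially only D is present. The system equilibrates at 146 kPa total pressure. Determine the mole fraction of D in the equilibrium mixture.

y_D = 0.517

Basis: 1 mol D initially; let X = conversion of D. Extent ξ = 0.5X.
Species balance: n_D = 1 − X; n_M = 0.5X.
Total moles n_T = 1 − 0.5X.
Mole fractions y_i = n_i/n_T; Kp = p_M / (p_D^2) with p_i = y_i·P.
Equating to 0.0124 kPa^-1 and solving on 0 < X < 1: X = 0.652.
Then n_D = 0.348, n_T = 0.674, so y_D = 0.517.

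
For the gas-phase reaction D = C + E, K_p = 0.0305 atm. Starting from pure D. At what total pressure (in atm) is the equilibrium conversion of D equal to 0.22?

Basis: 1 mol D initially; let X = conversion of D. Extent ξ = X.
Mole table: n_D = 1 − X; n_C = X; n_E = X.
Total moles n_T = 1 + X.
K_p = p_C p_E / (p_D) with p_i = (n_i/n_T)·P.
At X = 0.22: the mole-fraction product g(X) = Π y_i^ν_i = 0.05086. Since K_p = g(X)·P^{1}, P = (K_p/g)^(1/1) = (0.0305/0.05086)^(1/1) = 0.6 atm.

P = 0.6 atm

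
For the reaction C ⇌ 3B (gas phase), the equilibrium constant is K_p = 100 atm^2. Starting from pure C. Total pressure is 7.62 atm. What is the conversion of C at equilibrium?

Take 1 mol C as basis and let X be its fractional conversion, so ξ = X.
At extent ξ: n_C = 1 − X; n_B = 3X.
Total moles n_T = 1 + 2X.
With p_i = (n_i/n_T)P, K_p = p_B^3 / (p_C).
Equating to 100 atm^2 and solving on 0 < X < 1: X = 0.503.

X = 0.503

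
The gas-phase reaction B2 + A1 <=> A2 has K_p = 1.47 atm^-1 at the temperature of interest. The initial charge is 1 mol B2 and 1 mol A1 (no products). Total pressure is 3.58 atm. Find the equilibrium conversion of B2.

X = 0.600

Take 1 mol B2 as basis and let X be its fractional conversion, so ξ = X.
Mole table: n_B2 = 1 − X; n_A1 = 1 − X; n_A2 = X.
Total moles n_T = 2 − X.
y_i = n_i/n_T, p_i = y_i·P. K_p = p_A2 / (p_B2 p_A1).
Setting this equal to 1.47 atm^-1 and taking the physical root (0 < X < 1) gives X = 0.600.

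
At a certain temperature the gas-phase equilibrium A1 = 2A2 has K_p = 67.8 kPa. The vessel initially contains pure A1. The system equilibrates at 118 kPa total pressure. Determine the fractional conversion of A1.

Take 1 mol A1 as basis and let X be its fractional conversion, so ξ = X.
Species balance: n_A1 = 1 − X; n_A2 = 2X.
Total moles n_T = 1 + X.
Mole fractions y_i = n_i/n_T; K_p = p_A2^2 / (p_A1) with p_i = y_i·P.
This yields a degree-2 equation in X; solving on (0,1), X = 0.354.

X = 0.354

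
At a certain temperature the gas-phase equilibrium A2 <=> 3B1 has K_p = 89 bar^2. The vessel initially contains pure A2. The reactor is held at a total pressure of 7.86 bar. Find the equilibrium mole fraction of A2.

y_A2 = 0.270

Let X = conversion of A2 (basis 1 mol A2); extent of reaction ξ = X.
Species balance: n_A2 = 1 − X; n_B1 = 3X.
n_T = Σnᵢ = 1 + 2X.
y_i = n_i/n_T, p_i = y_i·P. K_p = p_B1^3 / (p_A2).
Substituting and setting equal to 89 bar^2 gives a polynomial in X; the root in (0,1) is X = 0.474.
Then n_A2 = 0.526, n_T = 1.95, so y_A2 = 0.270.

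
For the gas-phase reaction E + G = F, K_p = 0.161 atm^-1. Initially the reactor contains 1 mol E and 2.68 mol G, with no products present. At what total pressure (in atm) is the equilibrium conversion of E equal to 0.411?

Basis: 1 mol E initially; let X = conversion of E. Extent ξ = X.
Moles: n_E = 1 − X; n_G = 2.68 − X; n_F = X.
Summing: n_T = 3.68 − X.
K_p = p_F / (p_E p_G) with p_i = (n_i/n_T)·P.
At X = 0.411: the mole-fraction product g(X) = Π y_i^ν_i = 1.005. Since K_p = g(X)·P^{-1}, P = (g/K_p)^(1/1) = (1.005/0.161)^(1/1) = 6.24 atm.

P = 6.24 atm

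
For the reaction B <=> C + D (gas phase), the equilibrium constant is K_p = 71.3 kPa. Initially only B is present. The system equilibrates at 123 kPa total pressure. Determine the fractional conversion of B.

Basis: 1 mol B initially; let X = conversion of B. Extent ξ = X.
Species balance: n_B = 1 − X; n_C = X; n_D = X.
Total moles n_T = 1 + X.
With p_i = (n_i/n_T)P, K_p = p_C p_D / (p_B).
Substituting and setting equal to 71.3 kPa gives a polynomial in X; the root in (0,1) is X = 0.606.

X = 0.606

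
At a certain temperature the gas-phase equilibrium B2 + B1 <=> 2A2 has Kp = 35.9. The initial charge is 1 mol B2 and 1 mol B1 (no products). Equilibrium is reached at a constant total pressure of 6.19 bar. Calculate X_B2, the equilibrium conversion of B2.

Basis: 1 mol B2 initially; let X = conversion of B2. Extent ξ = X.
Mole table: n_B2 = 1 − X; n_B1 = 1 − X; n_A2 = 2X.
n_T stays at 2 (no change in mole number).
y_i = n_i/n_T, p_i = y_i·P. Kp = p_A2^2 / (p_B2 p_B1).
Substituting and setting equal to 35.9 gives a polynomial in X; the root in (0,1) is X = 0.750.

X = 0.750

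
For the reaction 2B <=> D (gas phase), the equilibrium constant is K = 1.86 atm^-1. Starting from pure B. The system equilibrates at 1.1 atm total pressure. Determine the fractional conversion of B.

Let X = conversion of B (basis 1 mol B); extent of reaction ξ = 0.5X.
Mole table: n_B = 1 − X; n_D = 0.5X.
n_T = Σnᵢ = 1 − 0.5X.
Mole fractions y_i = n_i/n_T; K = p_D / (p_B^2) with p_i = y_i·P.
Equating to 1.86 atm^-1 and solving on 0 < X < 1: X = 0.670.

X = 0.670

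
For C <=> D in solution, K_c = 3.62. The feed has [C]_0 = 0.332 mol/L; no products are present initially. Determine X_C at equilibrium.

Let X = conversion of C; extent ξ = 0.332·X mol/L.
Concentrations: [C] = 0.332 − 0.332X; [D] = 0.332X.
K_c = [D] / ([C]).
Equating to 3.62: the physical root is X = 0.784.

X = 0.784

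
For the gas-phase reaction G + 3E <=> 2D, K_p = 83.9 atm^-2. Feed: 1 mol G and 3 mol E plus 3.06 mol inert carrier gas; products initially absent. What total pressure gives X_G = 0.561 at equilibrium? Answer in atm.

Take 1 mol G as basis and let X be its fractional conversion, so ξ = X.
At extent ξ: n_G = 1 − X; n_E = 3 − 3X; n_D = 2X; n_I = 3.06 (inert).
Total moles n_T = 7.06 − 2X.
K_p = p_D^2 / (p_G p_E^3) with p_i = (n_i/n_T)·P.
At X = 0.561: the mole-fraction product g(X) = Π y_i^ν_i = 44.26. Since K_p = g(X)·P^{-2}, P = (g/K_p)^(1/2) = (44.26/83.9)^(1/2) = 0.726 atm.

P = 0.726 atm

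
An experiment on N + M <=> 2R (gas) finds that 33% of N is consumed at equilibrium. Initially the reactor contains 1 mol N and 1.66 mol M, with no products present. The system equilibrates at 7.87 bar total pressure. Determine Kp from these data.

Kp = 0.489

Let X = conversion of N (basis 1 mol N); extent of reaction ξ = X.
Mole table: n_N = 1 − X; n_M = 1.66 − X; n_R = 2X.
n_T stays at 2.66 (no change in mole number).
At X = 0.33: n_N = 0.67, n_M = 1.33, n_R = 0.66, n_T = 2.66.
p_i = (n_i/n_T)·P. Kp = p_R^2 / (p_N p_M) = 0.489.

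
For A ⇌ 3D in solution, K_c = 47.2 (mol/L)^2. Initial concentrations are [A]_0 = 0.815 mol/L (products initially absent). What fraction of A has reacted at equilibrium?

X = 0.803

Let X = conversion of A; extent ξ = 0.815·X mol/L.
Concentrations: [A] = 0.815 − 0.815X; [D] = 2.44X.
K_c = [D]^3 / ([A]).
Solving K_c = 47.2 for X ∈ (0,1): X = 0.803.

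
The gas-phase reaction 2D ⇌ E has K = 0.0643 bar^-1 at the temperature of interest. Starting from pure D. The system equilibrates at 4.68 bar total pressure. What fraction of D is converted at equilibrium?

X = 0.326

Basis: 1 mol D initially; let X = conversion of D. Extent ξ = 0.5X.
At extent ξ: n_D = 1 − X; n_E = 0.5X.
Summing: n_T = 1 − 0.5X.
Mole fractions y_i = n_i/n_T; K = p_E / (p_D^2) with p_i = y_i·P.
Substituting and setting equal to 0.0643 bar^-1 gives a polynomial in X; the root in (0,1) is X = 0.326.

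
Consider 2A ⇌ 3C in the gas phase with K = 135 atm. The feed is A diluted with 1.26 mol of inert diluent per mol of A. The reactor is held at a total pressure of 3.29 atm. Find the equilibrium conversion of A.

Take 1 mol A as basis and let X be its fractional conversion, so ξ = 0.5X.
Mole table: n_A = 1 − X; n_C = 1.5X; n_I = 1.26 (inert).
n_T = Σnᵢ = 2.26 + 0.5X.
Mole fractions y_i = n_i/n_T; K = p_C^3 / (p_A^2) with p_i = y_i·P.
Substituting and setting equal to 135 atm gives a polynomial in X; the root in (0,1) is X = 0.860.

X = 0.860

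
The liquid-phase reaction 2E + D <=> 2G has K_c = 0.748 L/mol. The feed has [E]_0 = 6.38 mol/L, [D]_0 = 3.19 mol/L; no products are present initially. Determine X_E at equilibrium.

Let X = conversion of E; extent ξ = 6.38X/2 mol/L.
Concentrations: [E] = 6.38 − 6.38X; [D] = 3.19 − 3.19X; [G] = 6.38X.
K_c = [G]^2 / ([E]^2 [D]).
Setting equal to 0.748 and solving for X on (0,1) gives X = 0.518.

X = 0.518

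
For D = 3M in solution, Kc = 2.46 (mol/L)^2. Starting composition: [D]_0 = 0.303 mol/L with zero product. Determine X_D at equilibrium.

Let X = conversion of D; extent ξ = 0.303·X mol/L.
Concentrations: [D] = 0.303 − 0.303X; [M] = 0.909X.
Kc = [M]^3 / ([D]).
This equals 2.46 at X = 0.681 (the root in 0 < X < 1).

X = 0.681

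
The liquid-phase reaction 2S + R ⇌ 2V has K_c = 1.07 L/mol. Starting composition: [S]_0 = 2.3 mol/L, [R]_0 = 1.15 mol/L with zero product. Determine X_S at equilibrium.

X = 0.451

Let X = conversion of S; extent ξ = 2.3X/2 mol/L.
Concentrations: [S] = 2.3 − 2.3X; [R] = 1.15 − 1.15X; [V] = 2.3X.
K_c = [V]^2 / ([S]^2 [R]).
Solving K_c = 1.07 for X ∈ (0,1): X = 0.451.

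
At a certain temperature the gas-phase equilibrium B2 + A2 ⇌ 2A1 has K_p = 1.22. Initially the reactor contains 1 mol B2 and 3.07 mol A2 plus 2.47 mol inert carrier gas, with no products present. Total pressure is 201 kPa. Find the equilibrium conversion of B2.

X = 0.571

Basis: 1 mol B2 initially; let X = conversion of B2. Extent ξ = X.
Moles: n_B2 = 1 − X; n_A2 = 3.07 − X; n_A1 = 2X; n_I = 2.47 (inert).
Since Δν = 0, n_T = 6.54 throughout.
y_i = n_i/n_T, p_i = y_i·P. K_p = p_A1^2 / (p_B2 p_A2).
Setting this equal to 1.22 and taking the physical root (0 < X < 1) gives X = 0.571.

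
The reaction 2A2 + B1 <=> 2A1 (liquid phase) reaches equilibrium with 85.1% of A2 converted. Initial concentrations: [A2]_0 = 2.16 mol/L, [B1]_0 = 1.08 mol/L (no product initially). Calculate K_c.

K_c = 203 L/mol

Let X = conversion of A2.
Concentrations: [A2] = 2.16 − 2.16X; [B1] = 1.08 − 1.08X; [A1] = 2.16X.
At X = 0.851: [A2] = 0.322, [B1] = 0.161, [A1] = 1.84.
K_c = [A1]^2 / ([A2]^2 [B1]) = 203 L/mol.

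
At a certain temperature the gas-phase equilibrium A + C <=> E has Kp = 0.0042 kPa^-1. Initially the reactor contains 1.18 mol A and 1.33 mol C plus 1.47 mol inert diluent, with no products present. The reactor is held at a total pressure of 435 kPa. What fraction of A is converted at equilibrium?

X = 0.325

Take 1.18 mol A as basis and let X be its fractional conversion, so ξ = 1.18X.
Mole table: n_A = 1.18 − 1.18X; n_C = 1.33 − 1.18X; n_E = 1.18X; n_I = 1.47 (inert).
Summing: n_T = 3.98 − 1.18X.
y_i = n_i/n_T, p_i = y_i·P. Kp = p_E / (p_A p_C).
Equating to 0.0042 kPa^-1 and solving on 0 < X < 1: X = 0.325.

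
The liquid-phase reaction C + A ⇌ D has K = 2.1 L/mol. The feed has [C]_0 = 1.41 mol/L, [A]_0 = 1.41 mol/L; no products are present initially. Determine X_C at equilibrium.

X = 0.564

Let X = conversion of C; extent ξ = 1.41·X mol/L.
Concentrations: [C] = 1.41 − 1.41X; [A] = 1.41 − 1.41X; [D] = 1.41X.
K = [D] / ([C] [A]).
Setting equal to 2.1 and solving for X on (0,1) gives X = 0.564.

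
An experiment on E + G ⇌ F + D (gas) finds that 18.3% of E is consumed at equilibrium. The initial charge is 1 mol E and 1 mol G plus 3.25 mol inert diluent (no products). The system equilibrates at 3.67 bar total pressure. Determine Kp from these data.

Let X = conversion of E (basis 1 mol E); extent of reaction ξ = X.
At extent ξ: n_E = 1 − X; n_G = 1 − X; n_F = X; n_D = X; n_I = 3.25 (inert).
Total moles n_T = 5.25 (Δν = 0, constant).
At X = 0.183: n_E = 0.817, n_G = 0.817, n_F = 0.183, n_D = 0.183, n_T = 5.25.
p_i = (n_i/n_T)·P. Kp = p_F p_D / (p_E p_G) = 0.0502.

Kp = 0.0502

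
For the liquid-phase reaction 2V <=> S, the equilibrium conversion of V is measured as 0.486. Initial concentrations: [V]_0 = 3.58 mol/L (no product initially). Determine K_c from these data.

K_c = 0.257 L/mol

Let X = conversion of V.
Concentrations: [V] = 3.58 − 3.58X; [S] = 1.79X.
At X = 0.486: [V] = 1.84, [S] = 0.87.
K_c = [S] / ([V]^2) = 0.257 L/mol.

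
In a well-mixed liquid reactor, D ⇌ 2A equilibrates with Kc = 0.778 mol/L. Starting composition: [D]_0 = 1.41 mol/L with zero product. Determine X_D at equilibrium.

Let X = conversion of D; extent ξ = 1.41·X mol/L.
Concentrations: [D] = 1.41 − 1.41X; [A] = 2.82X.
Kc = [A]^2 / ([D]).
Setting equal to 0.778 and solving for X on (0,1) gives X = 0.309.

X = 0.309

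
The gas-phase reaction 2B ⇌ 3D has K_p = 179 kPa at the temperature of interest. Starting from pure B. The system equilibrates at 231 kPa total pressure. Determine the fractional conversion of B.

Basis: 1 mol B initially; let X = conversion of B. Extent ξ = 0.5X.
Species balance: n_B = 1 − X; n_D = 1.5X.
n_T = Σnᵢ = 1 + 0.5X.
y_i = n_i/n_T, p_i = y_i·P. K_p = p_D^3 / (p_B^2).
Setting this equal to 179 kPa and taking the physical root (0 < X < 1) gives X = 0.443.

X = 0.443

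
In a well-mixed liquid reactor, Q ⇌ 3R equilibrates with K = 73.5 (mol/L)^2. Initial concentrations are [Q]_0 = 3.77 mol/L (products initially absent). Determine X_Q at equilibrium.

X = 0.467

Let X = conversion of Q; extent ξ = 3.77·X mol/L.
Concentrations: [Q] = 3.77 − 3.77X; [R] = 11.3X.
K = [R]^3 / ([Q]).
Solving K = 73.5 for X ∈ (0,1): X = 0.467.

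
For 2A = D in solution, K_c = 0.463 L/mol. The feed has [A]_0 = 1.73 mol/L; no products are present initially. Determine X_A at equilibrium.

Let X = conversion of A; extent ξ = 1.73X/2 mol/L.
Concentrations: [A] = 1.73 − 1.73X; [D] = 0.865X.
K_c = [D] / ([A]^2).
This equals 0.463 at X = 0.463 (the root in 0 < X < 1).

X = 0.463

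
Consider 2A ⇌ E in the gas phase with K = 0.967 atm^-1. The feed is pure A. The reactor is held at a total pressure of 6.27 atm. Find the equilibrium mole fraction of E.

y_E = 0.668

Basis: 1 mol A initially; let X = conversion of A. Extent ξ = 0.5X.
At extent ξ: n_A = 1 − X; n_E = 0.5X.
Summing: n_T = 1 − 0.5X.
Mole fractions y_i = n_i/n_T; K = p_E / (p_A^2) with p_i = y_i·P.
Equating to 0.967 atm^-1 and solving on 0 < X < 1: X = 0.801.
Then n_E = 0.401, n_T = 0.599, so y_E = 0.668.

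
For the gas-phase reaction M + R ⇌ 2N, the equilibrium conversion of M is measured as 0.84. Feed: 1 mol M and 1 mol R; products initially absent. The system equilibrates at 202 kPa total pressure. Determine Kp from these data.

Kp = 110

Let X = conversion of M (basis 1 mol M); extent of reaction ξ = X.
Species balance: n_M = 1 − X; n_R = 1 − X; n_N = 2X.
Total moles n_T = 2 (Δν = 0, constant).
At X = 0.84: n_M = 0.16, n_R = 0.16, n_N = 1.68, n_T = 2.
p_i = (n_i/n_T)·P. Kp = p_N^2 / (p_M p_R) = 110.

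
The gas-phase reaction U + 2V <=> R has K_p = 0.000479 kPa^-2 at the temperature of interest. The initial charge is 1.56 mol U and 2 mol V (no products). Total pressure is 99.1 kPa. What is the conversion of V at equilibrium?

X = 0.575

Take 2 mol V as basis and let X be its fractional conversion, so ξ = X.
Mole table: n_U = 1.56 − X; n_V = 2 − 2X; n_R = X.
Summing: n_T = 3.56 − 2X.
With p_i = (n_i/n_T)P, K_p = p_R / (p_U p_V^2).
Substituting and setting equal to 0.000479 kPa^-2 gives a polynomial in X; the root in (0,1) is X = 0.575.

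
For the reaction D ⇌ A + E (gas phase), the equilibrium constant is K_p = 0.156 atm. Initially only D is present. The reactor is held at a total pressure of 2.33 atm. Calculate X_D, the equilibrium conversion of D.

Basis: 1 mol D initially; let X = conversion of D. Extent ξ = X.
Mole table: n_D = 1 − X; n_A = X; n_E = X.
n_T = Σnᵢ = 1 + X.
y_i = n_i/n_T, p_i = y_i·P. K_p = p_A p_E / (p_D).
This yields a degree-2 equation in X; solving on (0,1), X = 0.251.

X = 0.251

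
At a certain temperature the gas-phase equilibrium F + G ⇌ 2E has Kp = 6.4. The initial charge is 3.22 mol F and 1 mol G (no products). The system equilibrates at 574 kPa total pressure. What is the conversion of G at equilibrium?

X = 0.823

Take 1 mol G as basis and let X be its fractional conversion, so ξ = X.
Mole table: n_F = 3.22 − X; n_G = 1 − X; n_E = 2X.
Total moles n_T = 4.22 (Δν = 0, constant).
With p_i = (n_i/n_T)P, Kp = p_E^2 / (p_F p_G).
Setting this equal to 6.4 and taking the physical root (0 < X < 1) gives X = 0.823.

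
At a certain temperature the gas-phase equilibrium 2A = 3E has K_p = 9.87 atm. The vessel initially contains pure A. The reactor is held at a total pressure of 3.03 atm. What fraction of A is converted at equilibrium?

Take 1 mol A as basis and let X be its fractional conversion, so ξ = 0.5X.
At extent ξ: n_A = 1 − X; n_E = 1.5X.
Total moles n_T = 1 + 0.5X.
Mole fractions y_i = n_i/n_T; K_p = p_E^3 / (p_A^2) with p_i = y_i·P.
Setting this equal to 9.87 atm and taking the physical root (0 < X < 1) gives X = 0.592.

X = 0.592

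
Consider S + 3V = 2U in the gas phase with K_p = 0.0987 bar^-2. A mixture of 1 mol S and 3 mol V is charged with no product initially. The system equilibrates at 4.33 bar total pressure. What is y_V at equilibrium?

Let X = conversion of S (basis 1 mol S); extent of reaction ξ = X.
Mole table: n_S = 1 − X; n_V = 3 − 3X; n_U = 2X.
n_T = Σnᵢ = 4 − 2X.
With p_i = (n_i/n_T)P, K_p = p_U^2 / (p_S p_V^3).
Substituting and setting equal to 0.0987 bar^-2 gives a polynomial in X; the root in (0,1) is X = 0.399.
Then n_V = 1.8, n_T = 3.2, so y_V = 0.563.

y_V = 0.563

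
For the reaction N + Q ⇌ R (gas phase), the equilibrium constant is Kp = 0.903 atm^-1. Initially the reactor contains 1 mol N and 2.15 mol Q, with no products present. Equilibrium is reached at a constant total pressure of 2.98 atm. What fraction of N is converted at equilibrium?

X = 0.619

Take 1 mol N as basis and let X be its fractional conversion, so ξ = X.
Mole table: n_N = 1 − X; n_Q = 2.15 − X; n_R = X.
n_T = Σnᵢ = 3.15 − X.
With p_i = (n_i/n_T)P, Kp = p_R / (p_N p_Q).
This yields a degree-2 equation in X; solving on (0,1), X = 0.619.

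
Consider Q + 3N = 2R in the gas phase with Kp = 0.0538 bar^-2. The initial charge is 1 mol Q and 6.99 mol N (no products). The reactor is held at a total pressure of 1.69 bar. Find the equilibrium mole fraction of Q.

y_Q = 0.092

Basis: 1 mol Q initially; let X = conversion of Q. Extent ξ = X.
Species balance: n_Q = 1 − X; n_N = 6.99 − 3X; n_R = 2X.
Total moles n_T = 7.99 − 2X.
y_i = n_i/n_T, p_i = y_i·P. Kp = p_R^2 / (p_Q p_N^3).
Equating to 0.0538 bar^-2 and solving on 0 < X < 1: X = 0.324.
Then n_Q = 0.676, n_T = 7.34, so y_Q = 0.092.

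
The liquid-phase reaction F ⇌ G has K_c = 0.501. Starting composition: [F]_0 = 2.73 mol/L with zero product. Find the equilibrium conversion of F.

X = 0.334

Let X = conversion of F; extent ξ = 2.73·X mol/L.
Concentrations: [F] = 2.73 − 2.73X; [G] = 2.73X.
K_c = [G] / ([F]).
Setting equal to 0.501 and solving for X on (0,1) gives X = 0.334.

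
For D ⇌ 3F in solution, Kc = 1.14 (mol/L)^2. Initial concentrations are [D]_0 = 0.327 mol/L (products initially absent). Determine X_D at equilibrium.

Let X = conversion of D; extent ξ = 0.327·X mol/L.
Concentrations: [D] = 0.327 − 0.327X; [F] = 0.981X.
Kc = [F]^3 / ([D]).
Setting equal to 1.14 and solving for X on (0,1) gives X = 0.559.

X = 0.559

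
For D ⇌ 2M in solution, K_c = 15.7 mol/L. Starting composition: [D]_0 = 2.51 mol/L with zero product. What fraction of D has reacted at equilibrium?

Let X = conversion of D; extent ξ = 2.51·X mol/L.
Concentrations: [D] = 2.51 − 2.51X; [M] = 5.02X.
K_c = [M]^2 / ([D]).
Equating to 15.7 mol/L: the physical root is X = 0.693.

X = 0.693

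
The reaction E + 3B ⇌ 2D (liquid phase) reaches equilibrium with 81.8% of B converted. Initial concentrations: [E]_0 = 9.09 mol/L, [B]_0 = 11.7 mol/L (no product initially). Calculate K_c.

K_c = 0.715 (mol/L)^-2

Let X = conversion of B.
Concentrations: [E] = 9.09 − 3.9X; [B] = 11.7 − 11.7X; [D] = 7.8X.
At X = 0.818: [E] = 5.9, [B] = 2.13, [D] = 6.38.
K_c = [D]^2 / ([E] [B]^3) = 0.715 (mol/L)^-2.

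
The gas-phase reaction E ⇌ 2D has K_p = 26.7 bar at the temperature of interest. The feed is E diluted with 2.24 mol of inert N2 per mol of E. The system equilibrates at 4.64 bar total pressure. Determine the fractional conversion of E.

Let X = conversion of E (basis 1 mol E); extent of reaction ξ = X.
Mole table: n_E = 1 − X; n_D = 2X; n_I = 2.24 (inert).
Summing: n_T = 3.24 + X.
y_i = n_i/n_T, p_i = y_i·P. K_p = p_D^2 / (p_E).
Setting this equal to 26.7 bar and taking the physical root (0 < X < 1) gives X = 0.872.

X = 0.872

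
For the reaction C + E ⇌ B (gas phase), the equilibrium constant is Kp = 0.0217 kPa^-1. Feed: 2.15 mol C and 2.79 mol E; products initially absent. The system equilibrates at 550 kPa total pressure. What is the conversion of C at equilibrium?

X = 0.799

Let X = conversion of C (basis 2.15 mol C); extent of reaction ξ = 2.15X.
Species balance: n_C = 2.15 − 2.15X; n_E = 2.79 − 2.15X; n_B = 2.15X.
Total moles n_T = 4.94 − 2.15X.
y_i = n_i/n_T, p_i = y_i·P. Kp = p_B / (p_C p_E).
Substituting and setting equal to 0.0217 kPa^-1 gives a polynomial in X; the root in (0,1) is X = 0.799.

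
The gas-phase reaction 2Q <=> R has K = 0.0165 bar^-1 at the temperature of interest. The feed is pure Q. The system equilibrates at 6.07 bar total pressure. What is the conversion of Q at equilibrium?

X = 0.155

Take 1 mol Q as basis and let X be its fractional conversion, so ξ = 0.5X.
At extent ξ: n_Q = 1 − X; n_R = 0.5X.
Total moles n_T = 1 − 0.5X.
y_i = n_i/n_T, p_i = y_i·P. K = p_R / (p_Q^2).
This yields a degree-2 equation in X; solving on (0,1), X = 0.155.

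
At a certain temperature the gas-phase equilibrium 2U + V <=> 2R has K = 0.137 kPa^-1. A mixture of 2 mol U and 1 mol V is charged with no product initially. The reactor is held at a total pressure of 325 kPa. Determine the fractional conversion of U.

X = 0.705

Let X = conversion of U (basis 2 mol U); extent of reaction ξ = X.
Moles: n_U = 2 − 2X; n_V = 1 − X; n_R = 2X.
Summing: n_T = 3 − X.
With p_i = (n_i/n_T)P, K = p_R^2 / (p_U^2 p_V).
Equating to 0.137 kPa^-1 and solving on 0 < X < 1: X = 0.705.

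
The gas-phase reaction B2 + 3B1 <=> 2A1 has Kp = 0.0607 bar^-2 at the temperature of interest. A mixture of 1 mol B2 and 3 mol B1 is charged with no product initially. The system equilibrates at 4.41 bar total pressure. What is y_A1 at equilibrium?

y_A1 = 0.217

Let X = conversion of B2 (basis 1 mol B2); extent of reaction ξ = X.
At extent ξ: n_B2 = 1 − X; n_B1 = 3 − 3X; n_A1 = 2X.
Total moles n_T = 4 − 2X.
Mole fractions y_i = n_i/n_T; Kp = p_A1^2 / (p_B2 p_B1^3) with p_i = y_i·P.
Substituting and setting equal to 0.0607 bar^-2 gives a polynomial in X; the root in (0,1) is X = 0.356.
Then n_A1 = 0.712, n_T = 3.29, so y_A1 = 0.217.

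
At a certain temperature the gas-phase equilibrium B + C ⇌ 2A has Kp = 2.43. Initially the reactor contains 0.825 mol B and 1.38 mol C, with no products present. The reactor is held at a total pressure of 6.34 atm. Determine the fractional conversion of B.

Take 0.825 mol B as basis and let X be its fractional conversion, so ξ = 0.825X.
Mole table: n_B = 0.825 − 0.825X; n_C = 1.38 − 0.825X; n_A = 1.65X.
n_T stays at 2.21 (no change in mole number).
y_i = n_i/n_T, p_i = y_i·P. Kp = p_A^2 / (p_B p_C).
Setting this equal to 2.43 and taking the physical root (0 < X < 1) gives X = 0.552.

X = 0.552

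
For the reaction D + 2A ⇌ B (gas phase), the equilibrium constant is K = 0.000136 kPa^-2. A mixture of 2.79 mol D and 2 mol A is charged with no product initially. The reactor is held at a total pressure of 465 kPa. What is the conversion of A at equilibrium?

Basis: 2 mol A initially; let X = conversion of A. Extent ξ = X.
Mole table: n_D = 2.79 − X; n_A = 2 − 2X; n_B = X.
Total moles n_T = 4.79 − 2X.
With p_i = (n_i/n_T)P, K = p_B / (p_D p_A^2).
Substituting and setting equal to 0.000136 kPa^-2 gives a polynomial in X; the root in (0,1) is X = 0.813.

X = 0.813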